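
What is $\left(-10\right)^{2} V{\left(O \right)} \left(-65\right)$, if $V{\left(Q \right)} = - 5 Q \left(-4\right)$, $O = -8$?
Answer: $1040000$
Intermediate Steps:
$V{\left(Q \right)} = 20 Q$
$\left(-10\right)^{2} V{\left(O \right)} \left(-65\right) = \left(-10\right)^{2} \cdot 20 \left(-8\right) \left(-65\right) = 100 \left(-160\right) \left(-65\right) = \left(-16000\right) \left(-65\right) = 1040000$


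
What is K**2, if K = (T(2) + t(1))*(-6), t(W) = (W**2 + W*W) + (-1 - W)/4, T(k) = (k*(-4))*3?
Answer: 18225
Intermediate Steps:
T(k) = -12*k (T(k) = -4*k*3 = -12*k)
t(W) = -1/4 + 2*W**2 - W/4 (t(W) = (W**2 + W**2) + (-1 - W)*(1/4) = 2*W**2 + (-1/4 - W/4) = -1/4 + 2*W**2 - W/4)
K = 135 (K = (-12*2 + (-1/4 + 2*1**2 - 1/4*1))*(-6) = (-24 + (-1/4 + 2*1 - 1/4))*(-6) = (-24 + (-1/4 + 2 - 1/4))*(-6) = (-24 + 3/2)*(-6) = -45/2*(-6) = 135)
K**2 = 135**2 = 18225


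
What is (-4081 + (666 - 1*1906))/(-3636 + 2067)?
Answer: 5321/1569 ≈ 3.3913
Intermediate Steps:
(-4081 + (666 - 1*1906))/(-3636 + 2067) = (-4081 + (666 - 1906))/(-1569) = (-4081 - 1240)*(-1/1569) = -5321*(-1/1569) = 5321/1569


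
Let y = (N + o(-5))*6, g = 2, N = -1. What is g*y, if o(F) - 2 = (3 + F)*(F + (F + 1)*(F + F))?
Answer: -828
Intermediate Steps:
o(F) = 2 + (3 + F)*(F + 2*F*(1 + F)) (o(F) = 2 + (3 + F)*(F + (F + 1)*(F + F)) = 2 + (3 + F)*(F + (1 + F)*(2*F)) = 2 + (3 + F)*(F + 2*F*(1 + F)))
y = -414 (y = (-1 + (2 + 2*(-5)³ + 9*(-5) + 9*(-5)²))*6 = (-1 + (2 + 2*(-125) - 45 + 9*25))*6 = (-1 + (2 - 250 - 45 + 225))*6 = (-1 - 68)*6 = -69*6 = -414)
g*y = 2*(-414) = -828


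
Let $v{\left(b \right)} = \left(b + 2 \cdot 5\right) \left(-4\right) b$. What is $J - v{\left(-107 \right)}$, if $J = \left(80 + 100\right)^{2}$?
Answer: $73916$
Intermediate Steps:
$J = 32400$ ($J = 180^{2} = 32400$)
$v{\left(b \right)} = b \left(-40 - 4 b\right)$ ($v{\left(b \right)} = \left(b + 10\right) \left(-4\right) b = \left(10 + b\right) \left(-4\right) b = \left(-40 - 4 b\right) b = b \left(-40 - 4 b\right)$)
$J - v{\left(-107 \right)} = 32400 - \left(-4\right) \left(-107\right) \left(10 - 107\right) = 32400 - \left(-4\right) \left(-107\right) \left(-97\right) = 32400 - -41516 = 32400 + 41516 = 73916$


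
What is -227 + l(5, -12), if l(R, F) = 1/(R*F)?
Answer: -13621/60 ≈ -227.02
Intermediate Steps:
l(R, F) = 1/(F*R)
-227 + l(5, -12) = -227 + 1/(-12*5) = -227 - 1/12*⅕ = -227 - 1/60 = -13621/60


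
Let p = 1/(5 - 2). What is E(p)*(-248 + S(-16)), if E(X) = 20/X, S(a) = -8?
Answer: -15360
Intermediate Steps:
p = ⅓ (p = 1/3 = ⅓ ≈ 0.33333)
E(p)*(-248 + S(-16)) = (20/(⅓))*(-248 - 8) = (20*3)*(-256) = 60*(-256) = -15360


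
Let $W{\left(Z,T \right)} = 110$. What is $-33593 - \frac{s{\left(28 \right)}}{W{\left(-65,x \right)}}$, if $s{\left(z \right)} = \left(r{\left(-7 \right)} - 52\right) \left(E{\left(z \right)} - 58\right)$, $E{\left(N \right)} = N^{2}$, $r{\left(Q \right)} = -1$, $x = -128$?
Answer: $- \frac{166216}{5} \approx -33243.0$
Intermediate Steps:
$s{\left(z \right)} = 3074 - 53 z^{2}$ ($s{\left(z \right)} = \left(-1 - 52\right) \left(z^{2} - 58\right) = - 53 \left(-58 + z^{2}\right) = 3074 - 53 z^{2}$)
$-33593 - \frac{s{\left(28 \right)}}{W{\left(-65,x \right)}} = -33593 - \frac{3074 - 53 \cdot 28^{2}}{110} = -33593 - \left(3074 - 41552\right) \frac{1}{110} = -33593 - \left(-38478\right) \frac{1}{110} = -33593 - - \frac{1749}{5} = -33593 + \frac{1749}{5} = - \frac{166216}{5}$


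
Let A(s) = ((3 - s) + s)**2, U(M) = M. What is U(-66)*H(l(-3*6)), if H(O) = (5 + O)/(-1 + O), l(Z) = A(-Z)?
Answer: -231/2 ≈ -115.50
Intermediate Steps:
A(s) = 9 (A(s) = 3**2 = 9)
l(Z) = 9
H(O) = (5 + O)/(-1 + O)
U(-66)*H(l(-3*6)) = -66*(5 + 9)/(-1 + 9) = -66*14/8 = -33*14/4 = -66*7/4 = -231/2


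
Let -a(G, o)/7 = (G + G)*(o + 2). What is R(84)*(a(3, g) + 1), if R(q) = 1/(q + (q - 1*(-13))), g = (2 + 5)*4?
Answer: -1259/181 ≈ -6.9558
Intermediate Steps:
g = 28 (g = 7*4 = 28)
a(G, o) = -14*G*(2 + o) (a(G, o) = -7*(G + G)*(o + 2) = -7*2*G*(2 + o) = -14*G*(2 + o))
R(q) = 1/(13 + 2*q) (R(q) = 1/(q + (q + 13)) = 1/(q + (13 + q)) = 1/(13 + 2*q))
R(84)*(a(3, g) + 1) = (-14*3*(2 + 28) + 1)/(13 + 2*84) = (-14*3*30 + 1)/(13 + 168) = (-1260 + 1)/181 = (1/181)*(-1259) = -1259/181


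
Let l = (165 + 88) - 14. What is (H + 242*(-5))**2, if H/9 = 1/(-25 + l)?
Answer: 67045262761/45796 ≈ 1.4640e+6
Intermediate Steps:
l = 239 (l = 253 - 14 = 239)
H = 9/214 (H = 9/(-25 + 239) = 9/214 ≈ 0.042056)
(H + 242*(-5))**2 = (9/214 + 242*(-5))**2 = (9/214 - 1210)**2 = (-258931/214)**2 = 67045262761/45796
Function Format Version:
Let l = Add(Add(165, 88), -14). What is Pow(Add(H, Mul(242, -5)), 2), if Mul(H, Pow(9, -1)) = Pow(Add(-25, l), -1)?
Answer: Rational(67045262761, 45796) ≈ 1.4640e+6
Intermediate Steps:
l = 239 (l = Add(253, -14) = 239)
H = Rational(9, 214) (H = Mul(9, Pow(Add(-25, 239), -1)) = Mul(9, Pow(214, -1)) = Mul(9, Rational(1, 214)) = Rational(9, 214) ≈ 0.042056)
Pow(Add(H, Mul(242, -5)), 2) = Pow(Add(Rational(9, 214), Mul(242, -5)), 2) = Pow(Add(Rational(9, 214), -1210), 2) = Pow(Rational(-258931, 214), 2) = Rational(67045262761, 45796)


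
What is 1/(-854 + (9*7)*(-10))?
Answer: -1/1484 ≈ -0.00067385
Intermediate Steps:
1/(-854 + (9*7)*(-10)) = 1/(-854 + 63*(-10)) = 1/(-854 - 630) = 1/(-1484) = -1/1484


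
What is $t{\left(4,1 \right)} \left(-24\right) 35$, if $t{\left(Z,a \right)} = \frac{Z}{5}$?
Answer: $-672$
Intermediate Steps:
$t{\left(Z,a \right)} = \frac{Z}{5}$ ($t{\left(Z,a \right)} = Z \frac{1}{5} = \frac{Z}{5}$)
$t{\left(4,1 \right)} \left(-24\right) 35 = \frac{1}{5} \cdot 4 \left(-24\right) 35 = \frac{4}{5} \left(-24\right) 35 = \left(- \frac{96}{5}\right) 35 = -672$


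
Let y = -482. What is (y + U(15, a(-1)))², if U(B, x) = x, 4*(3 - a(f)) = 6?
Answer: 923521/4 ≈ 2.3088e+5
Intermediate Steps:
a(f) = 3/2 (a(f) = 3 - ¼*6 = 3 - 3/2 = 3/2)
(y + U(15, a(-1)))² = (-482 + 3/2)² = (-961/2)² = 923521/4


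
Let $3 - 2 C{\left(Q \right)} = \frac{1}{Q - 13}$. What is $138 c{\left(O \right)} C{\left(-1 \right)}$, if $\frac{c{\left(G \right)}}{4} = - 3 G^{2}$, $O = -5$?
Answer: $- \frac{445050}{7} \approx -63579.0$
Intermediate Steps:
$c{\left(G \right)} = - 12 G^{2}$ ($c{\left(G \right)} = 4 \left(- 3 G^{2}\right) = - 12 G^{2}$)
$C{\left(Q \right)} = \frac{3}{2} - \frac{1}{2 \left(-13 + Q\right)}$ ($C{\left(Q \right)} = \frac{3}{2} - \frac{1}{2 \left(Q - 13\right)} = \frac{3}{2} - \frac{1}{2 \left(-13 + Q\right)}$)
$138 c{\left(O \right)} C{\left(-1 \right)} = 138 \left(- 12 \left(-5\right)^{2}\right) \frac{-40 + 3 \left(-1\right)}{2 \left(-13 - 1\right)} = 138 \left(\left(-12\right) 25\right) \frac{-40 - 3}{2 \left(-14\right)} = 138 \left(-300\right) \frac{1}{2} \left(- \frac{1}{14}\right) \left(-43\right) = \left(-41400\right) \frac{43}{28} = - \frac{445050}{7}$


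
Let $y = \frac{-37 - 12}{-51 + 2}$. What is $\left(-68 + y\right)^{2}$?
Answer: $4489$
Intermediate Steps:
$y = 1$ ($y = - \frac{49}{-49} = \left(-49\right) \left(- \frac{1}{49}\right) = 1$)
$\left(-68 + y\right)^{2} = \left(-68 + 1\right)^{2} = \left(-67\right)^{2} = 4489$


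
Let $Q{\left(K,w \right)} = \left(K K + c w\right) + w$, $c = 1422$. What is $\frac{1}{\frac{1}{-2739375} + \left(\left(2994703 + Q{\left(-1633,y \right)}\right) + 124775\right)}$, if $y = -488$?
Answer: $\frac{2739375}{13948193480624} \approx 1.964 \cdot 10^{-7}$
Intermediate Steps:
$Q{\left(K,w \right)} = K^{2} + 1423 w$ ($Q{\left(K,w \right)} = \left(K K + 1422 w\right) + w = \left(K^{2} + 1422 w\right) + w = K^{2} + 1423 w$)
$\frac{1}{\frac{1}{-2739375} + \left(\left(2994703 + Q{\left(-1633,y \right)}\right) + 124775\right)} = \frac{1}{\frac{1}{-2739375} + \left(\left(2994703 + \left(\left(-1633\right)^{2} + 1423 \left(-488\right)\right)\right) + 124775\right)} = \frac{1}{- \frac{1}{2739375} + \left(\left(2994703 + \left(2666689 - 694424\right)\right) + 124775\right)} = \frac{1}{- \frac{1}{2739375} + \left(\left(2994703 + 1972265\right) + 124775\right)} = \frac{1}{- \frac{1}{2739375} + \left(4966968 + 124775\right)} = \frac{1}{- \frac{1}{2739375} + 5091743} = \frac{1}{\frac{13948193480624}{2739375}} = \frac{2739375}{13948193480624}$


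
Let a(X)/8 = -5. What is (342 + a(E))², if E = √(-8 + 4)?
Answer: 91204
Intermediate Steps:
E = 2*I (E = √(-4) = 2*I ≈ 2.0*I)
a(X) = -40 (a(X) = 8*(-5) = -40)
(342 + a(E))² = (342 - 40)² = 302² = 91204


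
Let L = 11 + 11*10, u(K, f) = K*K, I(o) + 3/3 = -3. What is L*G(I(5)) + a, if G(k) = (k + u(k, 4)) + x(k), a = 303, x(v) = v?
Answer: 1271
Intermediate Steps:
I(o) = -4 (I(o) = -1 - 3 = -4)
u(K, f) = K²
L = 121 (L = 11 + 110 = 121)
G(k) = k² + 2*k (G(k) = (k + k²) + k = k² + 2*k)
L*G(I(5)) + a = 121*(-4*(2 - 4)) + 303 = 121*(-4*(-2)) + 303 = 121*8 + 303 = 968 + 303 = 1271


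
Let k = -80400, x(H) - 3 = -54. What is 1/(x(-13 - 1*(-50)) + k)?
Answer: -1/80451 ≈ -1.2430e-5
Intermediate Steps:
x(H) = -51 (x(H) = 3 - 54 = -51)
1/(x(-13 - 1*(-50)) + k) = 1/(-51 - 80400) = 1/(-80451) = -1/80451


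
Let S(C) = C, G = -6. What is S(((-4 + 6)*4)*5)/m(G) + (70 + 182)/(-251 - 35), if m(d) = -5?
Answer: -1270/143 ≈ -8.8811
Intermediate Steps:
S(((-4 + 6)*4)*5)/m(G) + (70 + 182)/(-251 - 35) = (((-4 + 6)*4)*5)/(-5) + (70 + 182)/(-251 - 35) = ((2*4)*5)*(-⅕) + 252/(-286) = (8*5)*(-⅕) + 252*(-1/286) = 40*(-⅕) - 126/143 = -8 - 126/143 = -1270/143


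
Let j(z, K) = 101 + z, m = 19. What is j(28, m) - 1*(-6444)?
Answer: 6573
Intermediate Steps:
j(28, m) - 1*(-6444) = (101 + 28) - 1*(-6444) = 129 + 6444 = 6573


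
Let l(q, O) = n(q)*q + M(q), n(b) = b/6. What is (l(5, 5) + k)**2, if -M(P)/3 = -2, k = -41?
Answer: 34225/36 ≈ 950.69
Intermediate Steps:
M(P) = 6 (M(P) = -3*(-2) = 6)
n(b) = b/6 (n(b) = b*(1/6) = b/6)
l(q, O) = 6 + q**2/6 (l(q, O) = (q/6)*q + 6 = q**2/6 + 6 = 6 + q**2/6)
(l(5, 5) + k)**2 = ((6 + (1/6)*5**2) - 41)**2 = ((6 + (1/6)*25) - 41)**2 = ((6 + 25/6) - 41)**2 = (61/6 - 41)**2 = (-185/6)**2 = 34225/36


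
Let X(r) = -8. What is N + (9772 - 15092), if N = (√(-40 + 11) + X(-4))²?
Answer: -5320 + (8 - I*√29)² ≈ -5285.0 - 86.163*I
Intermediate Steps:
N = (-8 + I*√29)² (N = (√(-40 + 11) - 8)² = (√(-29) - 8)² = (I*√29 - 8)² = (-8 + I*√29)² ≈ 35.0 - 86.163*I)
N + (9772 - 15092) = (8 - I*√29)² + (9772 - 15092) = (8 - I*√29)² - 5320 = -5320 + (8 - I*√29)²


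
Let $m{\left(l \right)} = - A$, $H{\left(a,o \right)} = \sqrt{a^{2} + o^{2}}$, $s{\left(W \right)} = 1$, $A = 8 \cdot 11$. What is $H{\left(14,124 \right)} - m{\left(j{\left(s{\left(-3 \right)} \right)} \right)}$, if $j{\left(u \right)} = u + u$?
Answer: $88 + 2 \sqrt{3893} \approx 212.79$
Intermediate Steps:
$A = 88$
$j{\left(u \right)} = 2 u$
$m{\left(l \right)} = -88$ ($m{\left(l \right)} = \left(-1\right) 88 = -88$)
$H{\left(14,124 \right)} - m{\left(j{\left(s{\left(-3 \right)} \right)} \right)} = \sqrt{14^{2} + 124^{2}} - -88 = \sqrt{196 + 15376} + 88 = \sqrt{15572} + 88 = 2 \sqrt{3893} + 88 = 88 + 2 \sqrt{3893}$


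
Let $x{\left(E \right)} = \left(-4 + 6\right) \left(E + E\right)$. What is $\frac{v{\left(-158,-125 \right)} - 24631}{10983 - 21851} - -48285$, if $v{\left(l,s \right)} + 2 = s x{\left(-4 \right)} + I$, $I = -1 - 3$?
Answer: $\frac{524784017}{10868} \approx 48287.0$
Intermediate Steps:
$x{\left(E \right)} = 4 E$ ($x{\left(E \right)} = 2 \cdot 2 E = 4 E$)
$I = -4$ ($I = -1 - 3 = -4$)
$v{\left(l,s \right)} = -6 - 16 s$ ($v{\left(l,s \right)} = -2 + \left(s 4 \left(-4\right) - 4\right) = -2 + \left(s \left(-16\right) - 4\right) = -2 - \left(4 + 16 s\right) = -6 - 16 s$)
$\frac{v{\left(-158,-125 \right)} - 24631}{10983 - 21851} - -48285 = \frac{\left(-6 - -2000\right) - 24631}{10983 - 21851} - -48285 = \frac{\left(-6 + 2000\right) - 24631}{-10868} + 48285 = \left(1994 - 24631\right) \left(- \frac{1}{10868}\right) + 48285 = \left(-22637\right) \left(- \frac{1}{10868}\right) + 48285 = \frac{22637}{10868} + 48285 = \frac{524784017}{10868}$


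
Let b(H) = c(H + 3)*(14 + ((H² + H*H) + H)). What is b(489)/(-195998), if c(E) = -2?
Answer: 478745/97999 ≈ 4.8852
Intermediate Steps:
b(H) = -28 - 4*H² - 2*H (b(H) = -2*(14 + ((H² + H*H) + H)) = -2*(14 + ((H² + H²) + H)) = -2*(14 + (2*H² + H)) = -2*(14 + (H + 2*H²)) = -2*(14 + H + 2*H²) = -28 - 4*H² - 2*H)
b(489)/(-195998) = (-28 - 4*489² - 2*489)/(-195998) = (-28 - 4*239121 - 978)*(-1/195998) = (-28 - 956484 - 978)*(-1/195998) = -957490*(-1/195998) = 478745/97999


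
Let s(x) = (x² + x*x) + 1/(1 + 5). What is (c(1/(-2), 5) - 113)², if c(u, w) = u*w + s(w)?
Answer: 38416/9 ≈ 4268.4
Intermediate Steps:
s(x) = ⅙ + 2*x² (s(x) = (x² + x²) + 1/6 = 2*x² + ⅙ = ⅙ + 2*x²)
c(u, w) = ⅙ + 2*w² + u*w (c(u, w) = u*w + (⅙ + 2*w²) = ⅙ + 2*w² + u*w)
(c(1/(-2), 5) - 113)² = ((⅙ + 2*5² + (1/(-2))*5) - 113)² = ((⅙ + 2*25 + (1*(-½))*5) - 113)² = ((⅙ + 50 - ½*5) - 113)² = ((⅙ + 50 - 5/2) - 113)² = (143/3 - 113)² = (-196/3)² = 38416/9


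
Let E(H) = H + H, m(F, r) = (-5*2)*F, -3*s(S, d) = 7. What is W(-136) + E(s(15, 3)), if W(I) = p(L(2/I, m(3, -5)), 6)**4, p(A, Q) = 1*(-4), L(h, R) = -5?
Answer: 754/3 ≈ 251.33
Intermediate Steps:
s(S, d) = -7/3 (s(S, d) = -1/3*7 = -7/3)
m(F, r) = -10*F
p(A, Q) = -4
E(H) = 2*H
W(I) = 256 (W(I) = (-4)**4 = 256)
W(-136) + E(s(15, 3)) = 256 + 2*(-7/3) = 256 - 14/3 = 754/3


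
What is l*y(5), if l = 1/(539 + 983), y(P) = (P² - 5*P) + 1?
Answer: 1/1522 ≈ 0.00065703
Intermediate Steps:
y(P) = 1 + P² - 5*P
l = 1/1522 ≈ 0.00065703
l*y(5) = (1 + 5² - 5*5)/1522 = (1 + 25 - 25)/1522 = (1/1522)*1 = 1/1522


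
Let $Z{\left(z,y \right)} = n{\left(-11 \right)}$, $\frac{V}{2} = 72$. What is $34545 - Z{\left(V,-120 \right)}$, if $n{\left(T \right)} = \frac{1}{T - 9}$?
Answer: $\frac{690901}{20} \approx 34545.0$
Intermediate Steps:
$V = 144$ ($V = 2 \cdot 72 = 144$)
$n{\left(T \right)} = \frac{1}{-9 + T}$
$Z{\left(z,y \right)} = - \frac{1}{20}$ ($Z{\left(z,y \right)} = \frac{1}{-9 - 11} = \frac{1}{-20} = - \frac{1}{20}$)
$34545 - Z{\left(V,-120 \right)} = 34545 - - \frac{1}{20} = 34545 + \frac{1}{20} = \frac{690901}{20}$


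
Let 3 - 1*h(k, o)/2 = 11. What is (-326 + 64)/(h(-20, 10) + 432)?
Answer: -131/208 ≈ -0.62981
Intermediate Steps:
h(k, o) = -16 (h(k, o) = 6 - 2*11 = 6 - 22 = -16)
(-326 + 64)/(h(-20, 10) + 432) = (-326 + 64)/(-16 + 432) = -262/416 = -262*1/416 = -131/208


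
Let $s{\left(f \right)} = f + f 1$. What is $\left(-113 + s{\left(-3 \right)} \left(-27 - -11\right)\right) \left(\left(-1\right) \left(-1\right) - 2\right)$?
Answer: $17$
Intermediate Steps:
$s{\left(f \right)} = 2 f$ ($s{\left(f \right)} = f + f = 2 f$)
$\left(-113 + s{\left(-3 \right)} \left(-27 - -11\right)\right) \left(\left(-1\right) \left(-1\right) - 2\right) = \left(-113 + 2 \left(-3\right) \left(-27 - -11\right)\right) \left(\left(-1\right) \left(-1\right) - 2\right) = \left(-113 - 6 \left(-27 + 11\right)\right) \left(1 - 2\right) = \left(-113 - -96\right) \left(-1\right) = \left(-113 + 96\right) \left(-1\right) = \left(-17\right) \left(-1\right) = 17$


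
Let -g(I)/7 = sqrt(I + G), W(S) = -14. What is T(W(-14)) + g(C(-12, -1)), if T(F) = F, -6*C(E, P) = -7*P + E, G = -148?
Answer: -14 - 7*I*sqrt(5298)/6 ≈ -14.0 - 84.919*I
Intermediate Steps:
C(E, P) = -E/6 + 7*P/6 (C(E, P) = -(-7*P + E)/6 = -(E - 7*P)/6 = -E/6 + 7*P/6)
g(I) = -7*sqrt(-148 + I) (g(I) = -7*sqrt(I - 148) = -7*sqrt(-148 + I))
T(W(-14)) + g(C(-12, -1)) = -14 - 7*sqrt(-148 + (-1/6*(-12) + (7/6)*(-1))) = -14 - 7*sqrt(-148 + (2 - 7/6)) = -14 - 7*sqrt(-148 + 5/6) = -14 - 7*I*sqrt(5298)/6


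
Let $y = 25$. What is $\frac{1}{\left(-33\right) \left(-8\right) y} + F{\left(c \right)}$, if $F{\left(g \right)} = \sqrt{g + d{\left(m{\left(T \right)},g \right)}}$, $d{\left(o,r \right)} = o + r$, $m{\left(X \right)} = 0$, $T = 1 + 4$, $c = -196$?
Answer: $\frac{1}{6600} + 14 i \sqrt{2} \approx 0.00015152 + 19.799 i$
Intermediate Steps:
$T = 5$
$F{\left(g \right)} = \sqrt{2} \sqrt{g}$ ($F{\left(g \right)} = \sqrt{g + \left(0 + g\right)} = \sqrt{g + g} = \sqrt{2 g} = \sqrt{2} \sqrt{g}$)
$\frac{1}{\left(-33\right) \left(-8\right) y} + F{\left(c \right)} = \frac{1}{\left(-33\right) \left(-8\right) 25} + \sqrt{2} \sqrt{-196} = \frac{1}{264 \cdot 25} + \sqrt{2} \cdot 14 i = \frac{1}{6600} + 14 i \sqrt{2}$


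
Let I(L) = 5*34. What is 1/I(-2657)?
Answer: 1/170 ≈ 0.0058824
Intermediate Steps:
I(L) = 170
1/I(-2657) = 1/170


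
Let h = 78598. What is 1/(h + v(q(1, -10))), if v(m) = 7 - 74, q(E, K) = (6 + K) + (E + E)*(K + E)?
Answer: 1/78531 ≈ 1.2734e-5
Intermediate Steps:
q(E, K) = 6 + K + 2*E*(E + K) (q(E, K) = (6 + K) + (2*E)*(E + K) = (6 + K) + 2*E*(E + K) = 6 + K + 2*E*(E + K))
v(m) = -67
1/(h + v(q(1, -10))) = 1/(78598 - 67) = 1/78531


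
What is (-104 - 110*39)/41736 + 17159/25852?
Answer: 18829823/33717471 ≈ 0.55846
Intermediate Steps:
(-104 - 110*39)/41736 + 17159/25852 = (-104 - 4290)*(1/41736) + 17159*(1/25852) = -4394*1/41736 + 17159/25852 = -2197/20868 + 17159/25852 = 18829823/33717471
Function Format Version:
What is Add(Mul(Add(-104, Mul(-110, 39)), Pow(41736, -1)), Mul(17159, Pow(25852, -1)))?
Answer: Rational(18829823, 33717471) ≈ 0.55846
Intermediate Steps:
Add(Mul(Add(-104, Mul(-110, 39)), Pow(41736, -1)), Mul(17159, Pow(25852, -1))) = Add(Mul(Add(-104, -4290), Rational(1, 41736)), Mul(17159, Rational(1, 25852))) = Add(Mul(-4394, Rational(1, 41736)), Rational(17159, 25852)) = Add(Rational(-2197, 20868), Rational(17159, 25852)) = Rational(18829823, 33717471)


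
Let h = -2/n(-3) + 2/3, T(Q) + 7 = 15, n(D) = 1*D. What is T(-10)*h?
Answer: 32/3 ≈ 10.667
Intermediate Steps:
n(D) = D
T(Q) = 8 (T(Q) = -7 + 15 = 8)
h = 4/3 (h = -2/(-3) + 2/3 = -2*(-1/3) + 2*(1/3) = 2/3 + 2/3 = 4/3 ≈ 1.3333)
T(-10)*h = 8*(4/3) = 32/3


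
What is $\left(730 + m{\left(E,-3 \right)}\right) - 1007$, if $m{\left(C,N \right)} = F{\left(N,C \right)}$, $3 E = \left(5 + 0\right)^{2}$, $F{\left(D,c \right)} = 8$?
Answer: $-269$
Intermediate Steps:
$E = \frac{25}{3}$ ($E = \frac{\left(5 + 0\right)^{2}}{3} = \frac{5^{2}}{3} = \frac{1}{3} \cdot 25 = \frac{25}{3} \approx 8.3333$)
$m{\left(C,N \right)} = 8$
$\left(730 + m{\left(E,-3 \right)}\right) - 1007 = \left(730 + 8\right) - 1007 = 738 - 1007 = -269$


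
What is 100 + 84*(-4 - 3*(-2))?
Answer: 268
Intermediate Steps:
100 + 84*(-4 - 3*(-2)) = 100 + 84*(-4 + 6) = 100 + 84*2 = 100 + 168 = 268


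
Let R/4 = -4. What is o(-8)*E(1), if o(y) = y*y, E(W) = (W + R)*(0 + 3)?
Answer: -2880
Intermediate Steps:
R = -16 (R = 4*(-4) = -16)
E(W) = -48 + 3*W (E(W) = (W - 16)*(0 + 3) = (-16 + W)*3 = -48 + 3*W)
o(y) = y²
o(-8)*E(1) = (-8)²*(-48 + 3*1) = 64*(-48 + 3) = 64*(-45) = -2880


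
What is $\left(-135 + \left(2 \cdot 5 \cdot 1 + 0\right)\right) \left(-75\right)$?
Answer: $9375$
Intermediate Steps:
$\left(-135 + \left(2 \cdot 5 \cdot 1 + 0\right)\right) \left(-75\right) = \left(-135 + \left(2 \cdot 5 + 0\right)\right) \left(-75\right) = \left(-135 + \left(10 + 0\right)\right) \left(-75\right) = \left(-135 + 10\right) \left(-75\right) = \left(-125\right) \left(-75\right) = 9375$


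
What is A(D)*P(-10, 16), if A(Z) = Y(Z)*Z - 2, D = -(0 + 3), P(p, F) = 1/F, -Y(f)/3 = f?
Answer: -29/16 ≈ -1.8125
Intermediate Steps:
Y(f) = -3*f
D = -3 (D = -1*3 = -3)
A(Z) = -2 - 3*Z**2 (A(Z) = (-3*Z)*Z - 2 = -3*Z**2 - 2 = -2 - 3*Z**2)
A(D)*P(-10, 16) = (-2 - 3*(-3)**2)/16 = (-2 - 3*9)*(1/16) = (-2 - 27)*(1/16) = -29*1/16 = -29/16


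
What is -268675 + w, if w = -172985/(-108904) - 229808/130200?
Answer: -476203268350429/1772412600 ≈ -2.6868e+5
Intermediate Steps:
w = -313045429/1772412600 (w = -172985*(-1/108904) - 229808*1/130200 = 172985/108904 - 28726/16275 = -313045429/1772412600 ≈ -0.17662)
-268675 + w = -268675 - 313045429/1772412600 = -476203268350429/1772412600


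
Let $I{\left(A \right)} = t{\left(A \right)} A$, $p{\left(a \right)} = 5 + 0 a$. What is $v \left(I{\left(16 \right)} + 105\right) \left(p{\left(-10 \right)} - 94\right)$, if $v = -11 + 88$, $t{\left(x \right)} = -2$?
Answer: $-500269$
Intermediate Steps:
$v = 77$
$p{\left(a \right)} = 5$ ($p{\left(a \right)} = 5 + 0 = 5$)
$I{\left(A \right)} = - 2 A$
$v \left(I{\left(16 \right)} + 105\right) \left(p{\left(-10 \right)} - 94\right) = 77 \left(\left(-2\right) 16 + 105\right) \left(5 - 94\right) = 77 \left(-32 + 105\right) \left(-89\right) = 77 \cdot 73 \left(-89\right) = 77 \left(-6497\right) = -500269$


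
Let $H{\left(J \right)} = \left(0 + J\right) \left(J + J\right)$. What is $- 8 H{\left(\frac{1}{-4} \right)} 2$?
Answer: $-2$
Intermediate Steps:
$H{\left(J \right)} = 2 J^{2}$ ($H{\left(J \right)} = J 2 J = 2 J^{2}$)
$- 8 H{\left(\frac{1}{-4} \right)} 2 = - 8 \cdot 2 \left(\frac{1}{-4}\right)^{2} \cdot 2 = - 8 \cdot 2 \left(- \frac{1}{4}\right)^{2} \cdot 2 = - 8 \cdot 2 \cdot \frac{1}{16} \cdot 2 = \left(-8\right) \frac{1}{8} \cdot 2 = \left(-1\right) 2 = -2$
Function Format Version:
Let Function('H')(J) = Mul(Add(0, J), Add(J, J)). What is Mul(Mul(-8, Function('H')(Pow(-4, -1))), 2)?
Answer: -2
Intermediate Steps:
Function('H')(J) = Mul(2, Pow(J, 2)) (Function('H')(J) = Mul(J, Mul(2, J)) = Mul(2, Pow(J, 2)))
Mul(Mul(-8, Function('H')(Pow(-4, -1))), 2) = Mul(Mul(-8, Mul(2, Pow(Pow(-4, -1), 2))), 2) = Mul(Mul(-8, Mul(2, Pow(Rational(-1, 4), 2))), 2) = Mul(Mul(-8, Mul(2, Rational(1, 16))), 2) = Mul(Mul(-8, Rational(1, 8)), 2) = Mul(-1, 2) = -2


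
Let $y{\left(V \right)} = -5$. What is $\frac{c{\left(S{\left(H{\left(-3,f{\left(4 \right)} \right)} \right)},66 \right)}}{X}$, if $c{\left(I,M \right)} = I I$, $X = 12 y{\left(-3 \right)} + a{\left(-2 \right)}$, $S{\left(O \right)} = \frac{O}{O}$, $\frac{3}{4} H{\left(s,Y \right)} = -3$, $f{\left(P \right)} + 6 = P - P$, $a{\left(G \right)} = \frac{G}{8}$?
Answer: $- \frac{4}{241} \approx -0.016598$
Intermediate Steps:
$a{\left(G \right)} = \frac{G}{8}$ ($a{\left(G \right)} = G \frac{1}{8} = \frac{G}{8}$)
$f{\left(P \right)} = -6$ ($f{\left(P \right)} = -6 + \left(P - P\right) = -6 + 0 = -6$)
$H{\left(s,Y \right)} = -4$ ($H{\left(s,Y \right)} = \frac{4}{3} \left(-3\right) = -4$)
$S{\left(O \right)} = 1$
$X = - \frac{241}{4}$ ($X = 12 \left(-5\right) + \frac{1}{8} \left(-2\right) = -60 - \frac{1}{4} = - \frac{241}{4} \approx -60.25$)
$c{\left(I,M \right)} = I^{2}$
$\frac{c{\left(S{\left(H{\left(-3,f{\left(4 \right)} \right)} \right)},66 \right)}}{X} = \frac{1^{2}}{- \frac{241}{4}} = 1 \left(- \frac{4}{241}\right) = - \frac{4}{241}$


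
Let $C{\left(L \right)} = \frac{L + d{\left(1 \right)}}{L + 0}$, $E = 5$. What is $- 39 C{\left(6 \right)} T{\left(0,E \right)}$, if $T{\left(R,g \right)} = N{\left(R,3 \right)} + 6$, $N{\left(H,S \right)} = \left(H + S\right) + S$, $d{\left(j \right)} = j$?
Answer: $-546$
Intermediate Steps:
$N{\left(H,S \right)} = H + 2 S$
$T{\left(R,g \right)} = 12 + R$ ($T{\left(R,g \right)} = \left(R + 2 \cdot 3\right) + 6 = \left(R + 6\right) + 6 = \left(6 + R\right) + 6 = 12 + R$)
$C{\left(L \right)} = \frac{1 + L}{L}$ ($C{\left(L \right)} = \frac{L + 1}{L + 0} = \frac{1 + L}{L}$)
$- 39 C{\left(6 \right)} T{\left(0,E \right)} = - 39 \frac{1 + 6}{6} \left(12 + 0\right) = - 39 \cdot \frac{1}{6} \cdot 7 \cdot 12 = \left(-39\right) \frac{7}{6} \cdot 12 = \left(- \frac{91}{2}\right) 12 = -546$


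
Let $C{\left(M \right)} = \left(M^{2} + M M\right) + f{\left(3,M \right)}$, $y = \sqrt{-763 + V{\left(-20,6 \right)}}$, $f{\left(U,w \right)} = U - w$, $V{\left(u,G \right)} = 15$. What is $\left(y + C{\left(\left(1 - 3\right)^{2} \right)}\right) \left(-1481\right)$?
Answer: $-45911 - 2962 i \sqrt{187} \approx -45911.0 - 40505.0 i$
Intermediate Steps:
$y = 2 i \sqrt{187}$ ($y = \sqrt{-763 + 15} = \sqrt{-748} = 2 i \sqrt{187} \approx 27.35 i$)
$C{\left(M \right)} = 3 - M + 2 M^{2}$ ($C{\left(M \right)} = \left(M^{2} + M M\right) - \left(-3 + M\right) = \left(M^{2} + M^{2}\right) - \left(-3 + M\right) = 2 M^{2} - \left(-3 + M\right) = 3 - M + 2 M^{2}$)
$\left(y + C{\left(\left(1 - 3\right)^{2} \right)}\right) \left(-1481\right) = \left(2 i \sqrt{187} + \left(3 - \left(1 - 3\right)^{2} + 2 \left(\left(1 - 3\right)^{2}\right)^{2}\right)\right) \left(-1481\right) = \left(2 i \sqrt{187} + \left(3 - \left(-2\right)^{2} + 2 \left(\left(-2\right)^{2}\right)^{2}\right)\right) \left(-1481\right) = \left(2 i \sqrt{187} + \left(3 - 4 + 2 \cdot 4^{2}\right)\right) \left(-1481\right) = \left(2 i \sqrt{187} + \left(3 - 4 + 2 \cdot 16\right)\right) \left(-1481\right) = \left(2 i \sqrt{187} + \left(3 - 4 + 32\right)\right) \left(-1481\right) = \left(2 i \sqrt{187} + 31\right) \left(-1481\right) = \left(31 + 2 i \sqrt{187}\right) \left(-1481\right) = -45911 - 2962 i \sqrt{187}$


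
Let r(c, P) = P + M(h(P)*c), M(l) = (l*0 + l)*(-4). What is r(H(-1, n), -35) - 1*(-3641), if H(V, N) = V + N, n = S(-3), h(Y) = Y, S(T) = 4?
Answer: 4026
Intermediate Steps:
n = 4
H(V, N) = N + V
M(l) = -4*l (M(l) = (0 + l)*(-4) = l*(-4) = -4*l)
r(c, P) = P - 4*P*c
r(H(-1, n), -35) - 1*(-3641) = -35*(1 - 4*(4 - 1)) - 1*(-3641) = -35*(1 - 4*3) + 3641 = -35*(1 - 12) + 3641 = -35*(-11) + 3641 = 385 + 3641 = 4026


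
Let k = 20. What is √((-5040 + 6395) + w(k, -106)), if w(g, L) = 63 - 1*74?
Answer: 8*√21 ≈ 36.661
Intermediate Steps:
w(g, L) = -11 (w(g, L) = 63 - 74 = -11)
√((-5040 + 6395) + w(k, -106)) = √((-5040 + 6395) - 11) = √(1355 - 11) = √1344 = 8*√21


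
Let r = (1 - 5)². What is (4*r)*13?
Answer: 832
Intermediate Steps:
r = 16 (r = (-4)² = 16)
(4*r)*13 = (4*16)*13 = 64*13 = 832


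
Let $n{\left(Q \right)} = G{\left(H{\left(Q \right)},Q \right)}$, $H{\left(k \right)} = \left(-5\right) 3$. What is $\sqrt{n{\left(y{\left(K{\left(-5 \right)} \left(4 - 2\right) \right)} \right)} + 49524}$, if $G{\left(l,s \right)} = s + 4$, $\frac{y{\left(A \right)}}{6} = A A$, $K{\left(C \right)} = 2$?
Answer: $2 \sqrt{12406} \approx 222.76$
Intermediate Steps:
$H{\left(k \right)} = -15$
$y{\left(A \right)} = 6 A^{2}$ ($y{\left(A \right)} = 6 A A = 6 A^{2}$)
$G{\left(l,s \right)} = 4 + s$
$n{\left(Q \right)} = 4 + Q$
$\sqrt{n{\left(y{\left(K{\left(-5 \right)} \left(4 - 2\right) \right)} \right)} + 49524} = \sqrt{\left(4 + 6 \left(2 \left(4 - 2\right)\right)^{2}\right) + 49524} = \sqrt{\left(4 + 6 \left(2 \cdot 2\right)^{2}\right) + 49524} = \sqrt{\left(4 + 6 \cdot 4^{2}\right) + 49524} = \sqrt{\left(4 + 6 \cdot 16\right) + 49524} = \sqrt{\left(4 + 96\right) + 49524} = \sqrt{100 + 49524} = \sqrt{49624} = 2 \sqrt{12406}$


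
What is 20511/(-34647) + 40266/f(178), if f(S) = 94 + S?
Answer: 231586185/1570664 ≈ 147.44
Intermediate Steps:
20511/(-34647) + 40266/f(178) = 20511/(-34647) + 40266/(94 + 178) = 20511*(-1/34647) + 40266/272 = -6837/11549 + 40266*(1/272) = -6837/11549 + 20133/136 = 231586185/1570664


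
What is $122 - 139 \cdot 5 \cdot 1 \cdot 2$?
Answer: $-1268$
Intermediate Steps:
$122 - 139 \cdot 5 \cdot 1 \cdot 2 = 122 - 139 \cdot 5 \cdot 2 = 122 - 1390 = -1268$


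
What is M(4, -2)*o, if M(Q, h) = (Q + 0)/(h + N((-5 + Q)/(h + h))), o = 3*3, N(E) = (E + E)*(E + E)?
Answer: -144/7 ≈ -20.571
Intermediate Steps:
N(E) = 4*E² (N(E) = (2*E)*(2*E) = 4*E²)
o = 9
M(Q, h) = Q/(h + (-5 + Q)²/h²) (M(Q, h) = (Q + 0)/(h + 4*((-5 + Q)/(h + h))²) = Q/(h + 4*((-5 + Q)/((2*h)))²) = Q/(h + 4*((-5 + Q)*(1/(2*h)))²) = Q/(h + 4*((-5 + Q)/(2*h))²) = Q/(h + 4*((-5 + Q)²/(4*h²))) = Q/(h + (-5 + Q)²/h²))
M(4, -2)*o = (4*(-2)²/((-2)³ + (-5 + 4)²))*9 = (4*4/(-8 + (-1)²))*9 = (4*4/(-8 + 1))*9 = (4*4/(-7))*9 = (4*4*(-⅐))*9 = -16/7*9 = -144/7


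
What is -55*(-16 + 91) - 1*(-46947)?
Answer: 42822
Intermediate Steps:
-55*(-16 + 91) - 1*(-46947) = -55*75 + 46947 = -4125 + 46947 = 42822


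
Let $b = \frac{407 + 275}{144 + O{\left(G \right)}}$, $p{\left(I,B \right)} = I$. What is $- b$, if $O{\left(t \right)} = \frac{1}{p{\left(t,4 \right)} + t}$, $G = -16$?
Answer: $- \frac{21824}{4607} \approx -4.7371$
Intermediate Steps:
$O{\left(t \right)} = \frac{1}{2 t}$ ($O{\left(t \right)} = \frac{1}{t + t} = \frac{1}{2 t}$)
$b = \frac{21824}{4607}$ ($b = \frac{407 + 275}{144 + \frac{1}{2 \left(-16\right)}} = \frac{682}{144 + \frac{1}{2} \left(- \frac{1}{16}\right)} = \frac{682}{144 - \frac{1}{32}} = \frac{682}{\frac{4607}{32}} = 682 \cdot \frac{32}{4607} = \frac{21824}{4607} \approx 4.7371$)
$- b = \left(-1\right) \frac{21824}{4607} = - \frac{21824}{4607}$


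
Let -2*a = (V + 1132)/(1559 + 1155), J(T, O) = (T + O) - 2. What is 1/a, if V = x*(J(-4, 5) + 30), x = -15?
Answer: -5428/697 ≈ -7.7877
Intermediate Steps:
J(T, O) = -2 + O + T (J(T, O) = (O + T) - 2 = -2 + O + T)
V = -435 (V = -15*((-2 + 5 - 4) + 30) = -15*(-1 + 30) = -15*29 = -435)
a = -697/5428 (a = -(-435 + 1132)/(2*(1559 + 1155)) = -697/(2*2714) = -½*697/2714 = -697/5428 ≈ -0.12841)
1/a = 1/(-697/5428) = -5428/697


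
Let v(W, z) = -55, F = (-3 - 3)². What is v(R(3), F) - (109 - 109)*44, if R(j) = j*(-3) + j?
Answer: -55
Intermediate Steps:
R(j) = -2*j (R(j) = -3*j + j = -2*j)
F = 36 (F = (-6)² = 36)
v(R(3), F) - (109 - 109)*44 = -55 - (109 - 109)*44 = -55 - 0*44 = -55 - 1*0 = -55 + 0 = -55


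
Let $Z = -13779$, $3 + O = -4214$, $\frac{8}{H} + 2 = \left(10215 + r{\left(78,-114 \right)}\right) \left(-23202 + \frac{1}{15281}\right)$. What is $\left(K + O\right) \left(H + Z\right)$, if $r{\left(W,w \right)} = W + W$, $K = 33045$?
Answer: $- \frac{1460595802947490741060}{3677035601893} \approx -3.9722 \cdot 10^{8}$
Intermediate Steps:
$r{\left(W,w \right)} = 2 W$
$H = - \frac{122248}{3677035601893}$ ($H = \frac{8}{-2 + \left(10215 + 2 \cdot 78\right) \left(-23202 + \frac{1}{15281}\right)} = \frac{8}{-2 + \left(10215 + 156\right) \left(-23202 + \frac{1}{15281}\right)} = \frac{8}{-2 + 10371 \left(- \frac{354549761}{15281}\right)} = \frac{8}{-2 - \frac{3677035571331}{15281}} = \frac{8}{- \frac{3677035601893}{15281}} = 8 \left(- \frac{15281}{3677035601893}\right) = - \frac{122248}{3677035601893} \approx -3.3246 \cdot 10^{-8}$)
$O = -4217$ ($O = -3 - 4214 = -4217$)
$\left(K + O\right) \left(H + Z\right) = \left(33045 - 4217\right) \left(- \frac{122248}{3677035601893} - 13779\right) = 28828 \left(- \frac{50665873558605895}{3677035601893}\right) = - \frac{1460595802947490741060}{3677035601893}$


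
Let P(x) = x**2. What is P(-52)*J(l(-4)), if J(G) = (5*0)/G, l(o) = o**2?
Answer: 0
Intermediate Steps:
J(G) = 0 (J(G) = 0/G = 0)
P(-52)*J(l(-4)) = (-52)**2*0 = 2704*0 = 0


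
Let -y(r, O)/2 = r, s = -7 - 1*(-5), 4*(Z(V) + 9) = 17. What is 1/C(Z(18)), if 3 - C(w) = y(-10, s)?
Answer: -1/17 ≈ -0.058824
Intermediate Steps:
Z(V) = -19/4 (Z(V) = -9 + (1/4)*17 = -9 + 17/4 = -19/4)
s = -2 (s = -7 + 5 = -2)
y(r, O) = -2*r
C(w) = -17 (C(w) = 3 - (-2)*(-10) = 3 - 1*20 = 3 - 20 = -17)
1/C(Z(18)) = 1/(-17) = -1/17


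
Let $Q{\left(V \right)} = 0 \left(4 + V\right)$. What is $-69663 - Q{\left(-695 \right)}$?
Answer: $-69663$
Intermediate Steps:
$Q{\left(V \right)} = 0$
$-69663 - Q{\left(-695 \right)} = -69663 - 0 = -69663 + 0 = -69663$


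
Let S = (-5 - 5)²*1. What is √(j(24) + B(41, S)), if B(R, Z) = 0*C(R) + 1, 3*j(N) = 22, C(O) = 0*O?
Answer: 5*√3/3 ≈ 2.8868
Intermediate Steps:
C(O) = 0
j(N) = 22/3 (j(N) = (⅓)*22 = 22/3)
S = 100 (S = (-10)²*1 = 100*1 = 100)
B(R, Z) = 1 (B(R, Z) = 0*0 + 1 = 0 + 1 = 1)
√(j(24) + B(41, S)) = √(22/3 + 1) = √(25/3) = 5*√3/3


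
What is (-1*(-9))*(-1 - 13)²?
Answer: 1764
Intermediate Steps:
(-1*(-9))*(-1 - 13)² = 9*(-14)² = 9*196 = 1764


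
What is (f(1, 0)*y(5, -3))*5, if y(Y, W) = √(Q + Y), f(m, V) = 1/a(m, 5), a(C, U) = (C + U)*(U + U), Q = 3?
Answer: √2/6 ≈ 0.23570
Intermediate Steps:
a(C, U) = 2*U*(C + U) (a(C, U) = (C + U)*(2*U) = 2*U*(C + U))
f(m, V) = 1/(50 + 10*m) (f(m, V) = 1/(2*5*(m + 5)) = 1/(2*5*(5 + m)) = 1/(50 + 10*m))
y(Y, W) = √(3 + Y)
(f(1, 0)*y(5, -3))*5 = ((1/(10*(5 + 1)))*√(3 + 5))*5 = (((⅒)/6)*√8)*5 = (((⅒)*(⅙))*(2*√2))*5 = ((2*√2)/60)*5 = (√2/30)*5 = √2/6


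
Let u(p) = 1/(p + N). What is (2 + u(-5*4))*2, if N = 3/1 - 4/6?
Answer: 206/53 ≈ 3.8868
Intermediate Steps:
N = 7/3 (N = 3*1 - 4*1/6 = 3 - 2/3 = 7/3 ≈ 2.3333)
u(p) = 1/(7/3 + p) (u(p) = 1/(p + 7/3) = 1/(7/3 + p))
(2 + u(-5*4))*2 = (2 + 3/(7 + 3*(-5*4)))*2 = (2 + 3/(7 + 3*(-20)))*2 = (2 + 3/(7 - 60))*2 = (2 + 3/(-53))*2 = (2 + 3*(-1/53))*2 = (2 - 3/53)*2 = (103/53)*2 = 206/53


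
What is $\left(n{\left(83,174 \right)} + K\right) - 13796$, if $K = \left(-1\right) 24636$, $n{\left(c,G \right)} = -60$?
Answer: $-38492$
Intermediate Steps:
$K = -24636$
$\left(n{\left(83,174 \right)} + K\right) - 13796 = \left(-60 - 24636\right) - 13796 = -24696 - 13796 = -38492$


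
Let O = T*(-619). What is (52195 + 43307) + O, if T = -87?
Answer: 149355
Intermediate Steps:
O = 53853 (O = -87*(-619) = 53853)
(52195 + 43307) + O = (52195 + 43307) + 53853 = 95502 + 53853 = 149355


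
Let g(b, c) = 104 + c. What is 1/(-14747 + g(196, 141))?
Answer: -1/14502 ≈ -6.8956e-5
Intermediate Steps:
1/(-14747 + g(196, 141)) = 1/(-14747 + (104 + 141)) = 1/(-14747 + 245) = 1/(-14502) = -1/14502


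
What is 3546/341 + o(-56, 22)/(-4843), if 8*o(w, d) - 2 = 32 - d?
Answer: 34345533/3302926 ≈ 10.399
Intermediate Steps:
o(w, d) = 17/4 - d/8 (o(w, d) = ¼ + (32 - d)/8 = ¼ + (4 - d/8) = 17/4 - d/8)
3546/341 + o(-56, 22)/(-4843) = 3546/341 + (17/4 - ⅛*22)/(-4843) = 3546*(1/341) + (17/4 - 11/4)*(-1/4843) = 3546/341 + (3/2)*(-1/4843) = 3546/341 - 3/9686 = 34345533/3302926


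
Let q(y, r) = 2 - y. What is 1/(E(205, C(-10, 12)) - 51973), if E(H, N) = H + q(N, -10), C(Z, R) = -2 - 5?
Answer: -1/51759 ≈ -1.9320e-5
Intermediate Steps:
C(Z, R) = -7
E(H, N) = 2 + H - N (E(H, N) = H + (2 - N) = 2 + H - N)
1/(E(205, C(-10, 12)) - 51973) = 1/((2 + 205 - 1*(-7)) - 51973) = 1/((2 + 205 + 7) - 51973) = 1/(214 - 51973) = 1/(-51759) = -1/51759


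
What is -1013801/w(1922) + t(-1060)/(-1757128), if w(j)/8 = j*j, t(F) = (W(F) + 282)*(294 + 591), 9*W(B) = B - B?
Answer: -1144604809321/6490978430752 ≈ -0.17634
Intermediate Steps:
W(B) = 0 (W(B) = (B - B)/9 = (1/9)*0 = 0)
t(F) = 249570 (t(F) = (0 + 282)*(294 + 591) = 282*885 = 249570)
w(j) = 8*j**2 (w(j) = 8*(j*j) = 8*j**2)
-1013801/w(1922) + t(-1060)/(-1757128) = -1013801/(8*1922**2) + 249570/(-1757128) = -1013801/(8*3694084) + 249570*(-1/1757128) = -1013801/29552672 - 124785/878564 = -1144604809321/6490978430752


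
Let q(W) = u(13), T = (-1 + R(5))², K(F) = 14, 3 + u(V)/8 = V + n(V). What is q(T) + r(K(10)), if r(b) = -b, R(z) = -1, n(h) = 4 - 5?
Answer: 58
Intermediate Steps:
n(h) = -1
u(V) = -32 + 8*V (u(V) = -24 + 8*(V - 1) = -24 + 8*(-1 + V) = -24 + (-8 + 8*V) = -32 + 8*V)
T = 4 (T = (-1 - 1)² = (-2)² = 4)
q(W) = 72 (q(W) = -32 + 8*13 = -32 + 104 = 72)
q(T) + r(K(10)) = 72 - 1*14 = 72 - 14 = 58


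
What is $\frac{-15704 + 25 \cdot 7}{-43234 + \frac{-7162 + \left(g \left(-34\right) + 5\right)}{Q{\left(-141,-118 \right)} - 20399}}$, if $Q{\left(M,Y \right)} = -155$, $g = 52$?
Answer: $\frac{319183066}{888622711} \approx 0.35919$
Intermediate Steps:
$\frac{-15704 + 25 \cdot 7}{-43234 + \frac{-7162 + \left(g \left(-34\right) + 5\right)}{Q{\left(-141,-118 \right)} - 20399}} = \frac{-15704 + 25 \cdot 7}{-43234 + \frac{-7162 + \left(52 \left(-34\right) + 5\right)}{-155 - 20399}} = \frac{-15704 + 175}{-43234 + \frac{-7162 + \left(-1768 + 5\right)}{-20554}} = - \frac{15529}{-43234 + \left(-7162 - 1763\right) \left(- \frac{1}{20554}\right)} = - \frac{15529}{-43234 - - \frac{8925}{20554}} = - \frac{15529}{-43234 + \frac{8925}{20554}} = - \frac{15529}{- \frac{888622711}{20554}} = \left(-15529\right) \left(- \frac{20554}{888622711}\right) = \frac{319183066}{888622711}$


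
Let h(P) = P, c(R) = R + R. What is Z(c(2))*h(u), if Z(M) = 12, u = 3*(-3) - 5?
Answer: -168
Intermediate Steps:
c(R) = 2*R
u = -14 (u = -9 - 5 = -14)
Z(c(2))*h(u) = 12*(-14) = -168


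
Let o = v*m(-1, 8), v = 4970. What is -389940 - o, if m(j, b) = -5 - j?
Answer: -370060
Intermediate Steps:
o = -19880 (o = 4970*(-5 - 1*(-1)) = 4970*(-5 + 1) = 4970*(-4) = -19880)
-389940 - o = -389940 - 1*(-19880) = -389940 + 19880 = -370060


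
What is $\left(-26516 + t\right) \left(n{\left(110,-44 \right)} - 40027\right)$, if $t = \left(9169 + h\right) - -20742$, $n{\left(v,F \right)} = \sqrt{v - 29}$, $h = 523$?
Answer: $-156790524$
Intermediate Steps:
$n{\left(v,F \right)} = \sqrt{-29 + v}$
$t = 30434$ ($t = \left(9169 + 523\right) - -20742 = 9692 + 20742 = 30434$)
$\left(-26516 + t\right) \left(n{\left(110,-44 \right)} - 40027\right) = \left(-26516 + 30434\right) \left(\sqrt{-29 + 110} - 40027\right) = 3918 \left(\sqrt{81} - 40027\right) = 3918 \left(9 - 40027\right) = 3918 \left(-40018\right) = -156790524$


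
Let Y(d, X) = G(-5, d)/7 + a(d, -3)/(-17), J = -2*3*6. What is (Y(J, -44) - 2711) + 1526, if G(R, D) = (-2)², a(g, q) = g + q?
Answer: -140674/119 ≈ -1182.1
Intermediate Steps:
J = -36 (J = -6*6 = -36)
G(R, D) = 4
Y(d, X) = 89/119 - d/17 (Y(d, X) = 4/7 + (d - 3)/(-17) = 4*(⅐) + (-3 + d)*(-1/17) = 4/7 + (3/17 - d/17) = 89/119 - d/17)
(Y(J, -44) - 2711) + 1526 = ((89/119 - 1/17*(-36)) - 2711) + 1526 = ((89/119 + 36/17) - 2711) + 1526 = (341/119 - 2711) + 1526 = -322268/119 + 1526 = -140674/119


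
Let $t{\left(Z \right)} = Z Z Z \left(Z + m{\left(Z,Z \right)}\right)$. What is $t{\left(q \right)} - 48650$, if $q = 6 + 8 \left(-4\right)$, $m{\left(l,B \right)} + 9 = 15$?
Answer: $302870$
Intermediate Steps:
$m{\left(l,B \right)} = 6$ ($m{\left(l,B \right)} = -9 + 15 = 6$)
$q = -26$ ($q = 6 - 32 = -26$)
$t{\left(Z \right)} = Z^{3} \left(6 + Z\right)$ ($t{\left(Z \right)} = Z Z Z \left(Z + 6\right) = Z^{2} Z \left(6 + Z\right) = Z^{3} \left(6 + Z\right)$)
$t{\left(q \right)} - 48650 = \left(-26\right)^{3} \left(6 - 26\right) - 48650 = \left(-17576\right) \left(-20\right) - 48650 = 351520 - 48650 = 302870$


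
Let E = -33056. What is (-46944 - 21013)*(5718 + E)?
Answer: 1857808466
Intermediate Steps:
(-46944 - 21013)*(5718 + E) = (-46944 - 21013)*(5718 - 33056) = -67957*(-27338) = 1857808466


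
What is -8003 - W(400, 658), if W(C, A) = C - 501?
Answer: -7902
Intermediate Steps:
W(C, A) = -501 + C
-8003 - W(400, 658) = -8003 - (-501 + 400) = -8003 - 1*(-101) = -8003 + 101 = -7902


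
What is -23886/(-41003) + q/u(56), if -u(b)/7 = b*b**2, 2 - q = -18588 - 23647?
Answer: 27631502721/50405479936 ≈ 0.54818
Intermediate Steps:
q = 42237 (q = 2 - (-18588 - 23647) = 2 - 1*(-42235) = 2 + 42235 = 42237)
u(b) = -7*b**3 (u(b) = -7*b*b**2 = -7*b**3)
-23886/(-41003) + q/u(56) = -23886/(-41003) + 42237/((-7*56**3)) = -23886*(-1/41003) + 42237/((-7*175616)) = 23886/41003 + 42237/(-1229312) = 23886/41003 + 42237*(-1/1229312) = 23886/41003 - 42237/1229312 = 27631502721/50405479936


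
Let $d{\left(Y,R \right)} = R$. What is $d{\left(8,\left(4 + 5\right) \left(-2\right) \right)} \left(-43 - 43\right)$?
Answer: $1548$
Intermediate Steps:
$d{\left(8,\left(4 + 5\right) \left(-2\right) \right)} \left(-43 - 43\right) = \left(4 + 5\right) \left(-2\right) \left(-43 - 43\right) = 9 \left(-2\right) \left(-86\right) = \left(-18\right) \left(-86\right) = 1548$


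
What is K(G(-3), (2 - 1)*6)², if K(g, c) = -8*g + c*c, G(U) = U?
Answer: 3600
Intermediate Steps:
K(g, c) = c² - 8*g (K(g, c) = -8*g + c² = c² - 8*g)
K(G(-3), (2 - 1)*6)² = (((2 - 1)*6)² - 8*(-3))² = ((1*6)² + 24)² = (6² + 24)² = (36 + 24)² = 60² = 3600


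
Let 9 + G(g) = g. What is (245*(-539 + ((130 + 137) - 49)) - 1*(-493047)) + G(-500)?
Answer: 413893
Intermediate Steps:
G(g) = -9 + g
(245*(-539 + ((130 + 137) - 49)) - 1*(-493047)) + G(-500) = (245*(-539 + ((130 + 137) - 49)) - 1*(-493047)) + (-9 - 500) = (245*(-539 + (267 - 49)) + 493047) - 509 = (245*(-539 + 218) + 493047) - 509 = (245*(-321) + 493047) - 509 = (-78645 + 493047) - 509 = 414402 - 509 = 413893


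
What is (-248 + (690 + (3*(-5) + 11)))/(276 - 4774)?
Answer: -219/2249 ≈ -0.097377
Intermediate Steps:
(-248 + (690 + (3*(-5) + 11)))/(276 - 4774) = (-248 + (690 + (-15 + 11)))/(-4498) = (-248 + (690 - 4))*(-1/4498) = (-248 + 686)*(-1/4498) = 438*(-1/4498) = -219/2249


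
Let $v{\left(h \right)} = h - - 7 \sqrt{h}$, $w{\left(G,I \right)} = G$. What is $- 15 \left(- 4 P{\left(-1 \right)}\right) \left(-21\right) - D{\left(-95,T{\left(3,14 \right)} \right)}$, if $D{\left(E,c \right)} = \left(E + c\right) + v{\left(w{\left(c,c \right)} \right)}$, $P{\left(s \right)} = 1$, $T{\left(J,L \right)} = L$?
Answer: $-1193 - 7 \sqrt{14} \approx -1219.2$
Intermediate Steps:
$v{\left(h \right)} = h + 7 \sqrt{h}$
$D{\left(E,c \right)} = E + 2 c + 7 \sqrt{c}$ ($D{\left(E,c \right)} = \left(E + c\right) + \left(c + 7 \sqrt{c}\right) = E + 2 c + 7 \sqrt{c}$)
$- 15 \left(- 4 P{\left(-1 \right)}\right) \left(-21\right) - D{\left(-95,T{\left(3,14 \right)} \right)} = - 15 \left(\left(-4\right) 1\right) \left(-21\right) - \left(-95 + 2 \cdot 14 + 7 \sqrt{14}\right) = \left(-15\right) \left(-4\right) \left(-21\right) - \left(-95 + 28 + 7 \sqrt{14}\right) = 60 \left(-21\right) - \left(-67 + 7 \sqrt{14}\right) = -1260 + \left(67 - 7 \sqrt{14}\right) = -1193 - 7 \sqrt{14}$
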